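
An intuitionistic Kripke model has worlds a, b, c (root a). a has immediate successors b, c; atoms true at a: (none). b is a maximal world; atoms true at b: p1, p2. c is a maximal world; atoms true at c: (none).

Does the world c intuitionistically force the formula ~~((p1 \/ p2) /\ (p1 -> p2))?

c ||-/- ~~((p1 \/ p2) /\ (p1 -> p2)) since c is accessible from c and c ||- ~((p1 \/ p2) /\ (p1 -> p2)).
c ||- ~((p1 \/ p2) /\ (p1 -> p2)): no world accessible from c forces (p1 \/ p2) /\ (p1 -> p2).

No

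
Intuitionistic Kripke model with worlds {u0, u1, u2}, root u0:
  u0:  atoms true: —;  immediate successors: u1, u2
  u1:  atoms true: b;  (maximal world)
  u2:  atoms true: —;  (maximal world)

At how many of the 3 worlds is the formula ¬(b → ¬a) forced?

0

u0: does not force it — u0 ⊮ ¬(b → ¬a) since u0 is accessible from u0 and u0 ⊩ b → ¬a.
u1: does not force it — u1 ⊮ ¬(b → ¬a) since u1 is accessible from u1 and u1 ⊩ b → ¬a.
u2: does not force it.
Worlds forcing the formula: { }.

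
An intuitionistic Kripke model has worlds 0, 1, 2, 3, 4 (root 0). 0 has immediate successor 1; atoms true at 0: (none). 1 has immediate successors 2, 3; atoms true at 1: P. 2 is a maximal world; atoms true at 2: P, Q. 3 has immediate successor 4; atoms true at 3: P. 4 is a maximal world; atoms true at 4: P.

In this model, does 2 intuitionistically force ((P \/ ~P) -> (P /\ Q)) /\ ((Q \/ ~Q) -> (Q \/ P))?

2 ||- ((P \/ ~P) -> (P /\ Q)) /\ ((Q \/ ~Q) -> (Q \/ P)) since 2 forces both conjuncts.

Yes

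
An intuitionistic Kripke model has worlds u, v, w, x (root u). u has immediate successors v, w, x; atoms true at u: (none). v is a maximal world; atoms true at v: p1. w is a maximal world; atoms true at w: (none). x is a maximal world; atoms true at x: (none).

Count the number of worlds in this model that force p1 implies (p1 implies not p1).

u: does not force it — u does not force p1 implies (p1 implies not p1): at the accessible world v, v forces p1 but v does not force p1 implies not p1.
v: does not force it — v does not force p1 implies (p1 implies not p1): already at v itself, v forces p1 but v does not force p1 implies not p1.
w: forces it.
x: forces it.
Worlds forcing the formula: {w, x}.

2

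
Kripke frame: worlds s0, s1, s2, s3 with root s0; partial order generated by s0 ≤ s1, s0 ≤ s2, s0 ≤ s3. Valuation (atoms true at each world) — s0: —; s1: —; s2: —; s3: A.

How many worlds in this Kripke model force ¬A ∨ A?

3

s0: does not force it — s0 ⊮ ¬A ∨ A: neither disjunct is forced at s0.
s1: forces it.
s2: forces it.
s3: forces it.
Worlds forcing the formula: {s1, s2, s3}.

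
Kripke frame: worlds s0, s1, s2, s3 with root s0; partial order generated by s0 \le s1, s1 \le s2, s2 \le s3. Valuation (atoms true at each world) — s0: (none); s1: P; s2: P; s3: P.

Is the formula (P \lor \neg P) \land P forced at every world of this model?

Not every world: s0 \nVdash (P \lor \neg P) \land P.
s0 \nVdash (P \lor \neg P) \land P since s0 fails P \lor \neg P.

No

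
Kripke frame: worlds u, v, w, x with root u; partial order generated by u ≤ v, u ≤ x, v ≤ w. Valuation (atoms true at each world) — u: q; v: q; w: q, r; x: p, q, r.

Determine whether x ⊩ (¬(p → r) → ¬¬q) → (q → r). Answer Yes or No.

x ⊩ (¬(p → r) → ¬¬q) → (q → r): every world accessible from x that forces ¬(p → r) → ¬¬q (namely x) also forces q → r.

Yes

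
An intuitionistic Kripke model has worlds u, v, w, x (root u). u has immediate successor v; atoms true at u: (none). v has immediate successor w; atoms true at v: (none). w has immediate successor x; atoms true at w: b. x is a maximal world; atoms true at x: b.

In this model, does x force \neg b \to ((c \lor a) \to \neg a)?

x \Vdash \neg b \to ((c \lor a) \to \neg a) vacuously: no world accessible from x forces the antecedent \neg b.

Yes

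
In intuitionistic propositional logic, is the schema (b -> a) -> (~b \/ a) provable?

No

This is the material-implication-as-disjunction principle, which is not intuitionistically valid.
A Kripke countermodel: worlds s0, s1; order generated by s0 <= s1; atoms true at each world — s0:{}; s1:{a,b}.
s0 ||-/- (b -> a) -> (~b \/ a): already at s0 itself, s0 ||- b -> a but s0 ||-/- ~b \/ a.
s0 ||-/- ~b \/ a: neither disjunct is forced at s0.
s0 ||-/- ~b since s1 is accessible from s0 and s1 ||- b.
So the root s0 does not force the formula.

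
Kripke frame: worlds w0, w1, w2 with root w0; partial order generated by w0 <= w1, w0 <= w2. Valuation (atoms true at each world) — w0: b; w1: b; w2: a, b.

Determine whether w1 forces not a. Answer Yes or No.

w1 forces not a: no world accessible from w1 forces a.

Yes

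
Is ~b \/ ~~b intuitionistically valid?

No

This is the weak law of excluded middle, which is not intuitionistically valid.
A Kripke countermodel: worlds 0, 1, 2; order generated by 0 <= 1, 0 <= 2; atoms true at each world — 0:{}; 1:{b}; 2:{}.
0 ||-/- ~b \/ ~~b: neither disjunct is forced at 0.
0 ||-/- ~b since 1 is accessible from 0 and 1 ||- b.
So the root 0 does not force the formula.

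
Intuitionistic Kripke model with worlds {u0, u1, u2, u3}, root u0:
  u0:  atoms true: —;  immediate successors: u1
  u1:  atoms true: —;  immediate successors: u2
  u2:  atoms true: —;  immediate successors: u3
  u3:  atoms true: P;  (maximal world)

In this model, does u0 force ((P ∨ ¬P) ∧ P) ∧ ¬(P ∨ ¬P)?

u0 ⊮ ((P ∨ ¬P) ∧ P) ∧ ¬(P ∨ ¬P) since u0 fails (P ∨ ¬P) ∧ P.

No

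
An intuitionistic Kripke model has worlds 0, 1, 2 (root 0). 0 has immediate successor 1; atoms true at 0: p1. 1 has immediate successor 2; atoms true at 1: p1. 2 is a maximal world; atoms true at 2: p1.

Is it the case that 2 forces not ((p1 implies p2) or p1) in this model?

No

2 does not force not ((p1 implies p2) or p1) since 2 is accessible from 2 and 2 forces (p1 implies p2) or p1.
2 forces (p1 implies p2) or p1 via the disjunct p1.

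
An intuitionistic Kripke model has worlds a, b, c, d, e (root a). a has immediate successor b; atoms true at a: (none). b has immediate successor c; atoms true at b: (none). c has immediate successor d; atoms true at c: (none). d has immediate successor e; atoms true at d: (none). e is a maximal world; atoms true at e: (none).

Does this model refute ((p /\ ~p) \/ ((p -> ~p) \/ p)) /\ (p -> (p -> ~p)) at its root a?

No

a ||- ((p /\ ~p) \/ ((p -> ~p) \/ p)) /\ (p -> (p -> ~p)) since a forces both conjuncts.
So the root a forces ((p /\ ~p) \/ ((p -> ~p) \/ p)) /\ (p -> (p -> ~p)); the model is not a countermodel.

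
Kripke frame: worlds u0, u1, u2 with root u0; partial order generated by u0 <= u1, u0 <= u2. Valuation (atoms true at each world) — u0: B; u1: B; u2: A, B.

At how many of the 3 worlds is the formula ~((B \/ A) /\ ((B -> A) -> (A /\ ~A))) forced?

1

u0: does not force it — u0 ||-/- ~((B \/ A) /\ ((B -> A) -> (A /\ ~A))) since u1 is accessible from u0 and u1 ||- (B \/ A) /\ ((B -> A) -> (A /\ ~A)).
u1: does not force it — u1 ||-/- ~((B \/ A) /\ ((B -> A) -> (A /\ ~A))) since u1 is accessible from u1 and u1 ||- (B \/ A) /\ ((B -> A) -> (A /\ ~A)).
u2: forces it.
Worlds forcing the formula: {u2}.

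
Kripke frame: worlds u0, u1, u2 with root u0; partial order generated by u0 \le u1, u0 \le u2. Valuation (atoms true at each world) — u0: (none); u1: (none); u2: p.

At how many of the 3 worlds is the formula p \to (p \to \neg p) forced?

u0: does not force it — u0 \nVdash p \to (p \to \neg p): at the accessible world u2, u2 \Vdash p but u2 \nVdash p \to \neg p.
u1: forces it.
u2: does not force it.
Worlds forcing the formula: {u1}.

1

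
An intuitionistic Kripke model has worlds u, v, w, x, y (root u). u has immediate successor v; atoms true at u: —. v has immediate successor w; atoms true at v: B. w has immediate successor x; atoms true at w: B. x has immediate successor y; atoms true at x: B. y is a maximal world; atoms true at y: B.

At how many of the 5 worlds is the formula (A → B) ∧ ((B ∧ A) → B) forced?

5

u: forces it.
v: forces it.
w: forces it.
x: forces it.
y: forces it.
Worlds forcing the formula: {u, v, w, x, y}.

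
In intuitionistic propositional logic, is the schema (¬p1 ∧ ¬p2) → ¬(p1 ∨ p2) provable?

Yes

This is a constructively valid De Morgan direction (conjunction of negations to negated disjunction), which is intuitionistically derivable.
If both ¬p1 and ¬p2 hold at a world, no accessible world forces p1 or forces p2, so none forces p1 ∨ p2.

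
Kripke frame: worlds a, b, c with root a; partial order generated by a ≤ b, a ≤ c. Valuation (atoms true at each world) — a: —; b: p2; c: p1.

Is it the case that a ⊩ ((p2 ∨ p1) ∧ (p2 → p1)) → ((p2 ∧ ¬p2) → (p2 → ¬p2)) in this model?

a ⊩ ((p2 ∨ p1) ∧ (p2 → p1)) → ((p2 ∧ ¬p2) → (p2 → ¬p2)): every world accessible from a that forces (p2 ∨ p1) ∧ (p2 → p1) (namely c) also forces (p2 ∧ ¬p2) → (p2 → ¬p2).

Yes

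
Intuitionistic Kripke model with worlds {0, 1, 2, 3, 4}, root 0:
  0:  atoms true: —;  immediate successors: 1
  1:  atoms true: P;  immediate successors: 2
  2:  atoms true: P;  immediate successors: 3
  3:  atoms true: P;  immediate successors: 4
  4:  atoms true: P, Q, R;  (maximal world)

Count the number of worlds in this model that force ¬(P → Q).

0

0: does not force it — 0 ⊮ ¬(P → Q) since 4 is accessible from 0 and 4 ⊩ P → Q.
1: does not force it.
2: does not force it.
3: does not force it.
4: does not force it.
Worlds forcing the formula: { }.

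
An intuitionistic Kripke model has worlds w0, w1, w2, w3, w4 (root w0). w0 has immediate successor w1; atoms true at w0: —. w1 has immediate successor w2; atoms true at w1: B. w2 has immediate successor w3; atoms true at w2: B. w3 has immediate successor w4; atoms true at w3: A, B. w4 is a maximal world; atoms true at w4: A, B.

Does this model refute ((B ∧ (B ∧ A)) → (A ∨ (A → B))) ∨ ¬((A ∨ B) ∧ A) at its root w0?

No

w0 ⊩ ((B ∧ (B ∧ A)) → (A ∨ (A → B))) ∨ ¬((A ∨ B) ∧ A) via the disjunct (B ∧ (B ∧ A)) → (A ∨ (A → B)).
So the root w0 forces ((B ∧ (B ∧ A)) → (A ∨ (A → B))) ∨ ¬((A ∨ B) ∧ A); the model is not a countermodel.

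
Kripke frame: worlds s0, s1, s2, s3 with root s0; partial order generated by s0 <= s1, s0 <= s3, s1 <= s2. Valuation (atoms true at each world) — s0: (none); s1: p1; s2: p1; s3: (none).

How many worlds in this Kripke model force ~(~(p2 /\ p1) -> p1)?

s0: does not force it — s0 ||-/- ~(~(p2 /\ p1) -> p1) since s1 is accessible from s0 and s1 ||- ~(p2 /\ p1) -> p1.
s1: does not force it.
s2: does not force it.
s3: forces it.
Worlds forcing the formula: {s3}.

1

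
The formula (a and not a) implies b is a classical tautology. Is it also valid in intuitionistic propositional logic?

This is an instance of ex falso quodlibet, which is intuitionistically derivable.
No world can force both a and not a, so the antecedent a and not a is never forced and the implication holds vacuously at every world.

Yes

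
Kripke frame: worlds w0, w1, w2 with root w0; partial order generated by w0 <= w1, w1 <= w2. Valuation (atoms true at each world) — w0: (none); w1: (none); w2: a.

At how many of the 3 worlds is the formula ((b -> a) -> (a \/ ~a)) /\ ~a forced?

0

w0: does not force it — w0 ||-/- ((b -> a) -> (a \/ ~a)) /\ ~a since w0 fails (b -> a) -> (a \/ ~a).
w1: does not force it — w1 ||-/- ((b -> a) -> (a \/ ~a)) /\ ~a since w1 fails (b -> a) -> (a \/ ~a).
w2: does not force it — w2 ||-/- ((b -> a) -> (a \/ ~a)) /\ ~a since w2 fails ~a.
Worlds forcing the formula: { }.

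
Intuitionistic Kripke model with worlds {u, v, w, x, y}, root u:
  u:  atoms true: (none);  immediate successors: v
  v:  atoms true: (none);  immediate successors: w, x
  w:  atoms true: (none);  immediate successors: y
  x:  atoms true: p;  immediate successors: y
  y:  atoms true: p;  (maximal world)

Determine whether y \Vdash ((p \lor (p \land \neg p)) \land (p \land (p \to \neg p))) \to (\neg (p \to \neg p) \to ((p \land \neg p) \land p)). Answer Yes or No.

Yes

y \Vdash ((p \lor (p \land \neg p)) \land (p \land (p \to \neg p))) \to (\neg (p \to \neg p) \to ((p \land \neg p) \land p)) vacuously: no world accessible from y forces the antecedent (p \lor (p \land \neg p)) \land (p \land (p \to \neg p)).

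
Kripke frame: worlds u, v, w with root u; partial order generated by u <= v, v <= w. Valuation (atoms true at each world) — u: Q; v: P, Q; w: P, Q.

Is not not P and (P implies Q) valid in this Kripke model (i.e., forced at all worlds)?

Yes

u forces not not P and (P implies Q) since u forces both conjuncts.
Since the root u forces not not P and (P implies Q) and forcing is persistent (monotone upward), every world forces it.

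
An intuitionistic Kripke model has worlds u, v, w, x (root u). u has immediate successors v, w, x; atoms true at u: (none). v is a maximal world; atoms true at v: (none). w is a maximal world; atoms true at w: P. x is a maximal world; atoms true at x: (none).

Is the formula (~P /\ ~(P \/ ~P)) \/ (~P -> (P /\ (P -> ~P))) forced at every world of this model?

Not every world: u ||-/- (~P /\ ~(P \/ ~P)) \/ (~P -> (P /\ (P -> ~P))).
u ||-/- (~P /\ ~(P \/ ~P)) \/ (~P -> (P /\ (P -> ~P))): neither disjunct is forced at u.
u ||-/- ~P /\ ~(P \/ ~P) since u fails ~P.

No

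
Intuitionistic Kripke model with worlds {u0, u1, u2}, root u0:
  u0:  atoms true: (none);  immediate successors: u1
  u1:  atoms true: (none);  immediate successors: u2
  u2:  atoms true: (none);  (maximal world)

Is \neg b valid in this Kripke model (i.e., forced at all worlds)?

Yes

u0 \Vdash \neg b: no world accessible from u0 forces b.
Since the root u0 forces \neg b and forcing is persistent (monotone upward), every world forces it.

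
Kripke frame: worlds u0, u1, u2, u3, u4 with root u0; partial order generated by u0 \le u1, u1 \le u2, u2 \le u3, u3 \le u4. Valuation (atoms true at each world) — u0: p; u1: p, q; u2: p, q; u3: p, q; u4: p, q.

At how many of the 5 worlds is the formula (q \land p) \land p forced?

4

u0: does not force it — u0 \nVdash (q \land p) \land p since u0 fails q \land p.
u1: forces it.
u2: forces it.
u3: forces it.
u4: forces it.
Worlds forcing the formula: {u1, u2, u3, u4}.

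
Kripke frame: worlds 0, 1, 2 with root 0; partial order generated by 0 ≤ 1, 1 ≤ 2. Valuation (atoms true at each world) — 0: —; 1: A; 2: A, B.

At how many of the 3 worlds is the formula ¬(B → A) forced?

0

0: does not force it — 0 ⊮ ¬(B → A) since 0 is accessible from 0 and 0 ⊩ B → A.
1: does not force it.
2: does not force it.
Worlds forcing the formula: { }.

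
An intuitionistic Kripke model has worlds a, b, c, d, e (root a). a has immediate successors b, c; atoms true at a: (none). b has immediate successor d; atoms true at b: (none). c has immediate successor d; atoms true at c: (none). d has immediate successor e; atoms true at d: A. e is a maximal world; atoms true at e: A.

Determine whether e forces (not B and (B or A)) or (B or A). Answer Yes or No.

e forces (not B and (B or A)) or (B or A) via the disjunct not B and (B or A).

Yes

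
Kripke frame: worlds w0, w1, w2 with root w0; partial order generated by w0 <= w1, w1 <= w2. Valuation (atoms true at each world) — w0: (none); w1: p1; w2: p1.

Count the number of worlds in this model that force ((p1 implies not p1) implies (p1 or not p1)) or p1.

3

w0: forces it.
w1: forces it.
w2: forces it.
Worlds forcing the formula: {w0, w1, w2}.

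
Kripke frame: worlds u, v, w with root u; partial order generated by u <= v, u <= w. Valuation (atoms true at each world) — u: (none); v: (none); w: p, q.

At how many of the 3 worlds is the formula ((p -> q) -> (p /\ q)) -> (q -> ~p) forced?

1

u: does not force it — u ||-/- ((p -> q) -> (p /\ q)) -> (q -> ~p): at the accessible world w, w ||- (p -> q) -> (p /\ q) but w ||-/- q -> ~p.
v: forces it.
w: does not force it.
Worlds forcing the formula: {v}.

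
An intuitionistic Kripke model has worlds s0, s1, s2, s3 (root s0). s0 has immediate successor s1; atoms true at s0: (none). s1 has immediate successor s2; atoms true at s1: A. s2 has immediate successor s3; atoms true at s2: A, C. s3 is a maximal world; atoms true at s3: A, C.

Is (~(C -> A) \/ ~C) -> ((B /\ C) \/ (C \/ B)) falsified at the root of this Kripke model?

s0 ||- (~(C -> A) \/ ~C) -> ((B /\ C) \/ (C \/ B)) vacuously: no world accessible from s0 forces the antecedent ~(C -> A) \/ ~C.
So the root s0 forces (~(C -> A) \/ ~C) -> ((B /\ C) \/ (C \/ B)); the model is not a countermodel.

No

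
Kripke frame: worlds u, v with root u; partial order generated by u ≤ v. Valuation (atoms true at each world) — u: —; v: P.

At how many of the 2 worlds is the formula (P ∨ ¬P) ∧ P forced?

u: does not force it — u ⊮ (P ∨ ¬P) ∧ P since u fails P ∨ ¬P.
v: forces it.
Worlds forcing the formula: {v}.

1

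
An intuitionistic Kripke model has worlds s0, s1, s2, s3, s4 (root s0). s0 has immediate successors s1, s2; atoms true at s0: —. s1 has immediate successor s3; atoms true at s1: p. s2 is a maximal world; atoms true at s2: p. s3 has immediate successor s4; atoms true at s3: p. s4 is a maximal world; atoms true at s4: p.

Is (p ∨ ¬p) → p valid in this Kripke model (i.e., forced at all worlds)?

s0 ⊩ (p ∨ ¬p) → p: every world accessible from s0 that forces p ∨ ¬p (namely s1, s2, s3, s4) also forces p.
Since the root s0 forces (p ∨ ¬p) → p and forcing is persistent (monotone upward), every world forces it.

Yes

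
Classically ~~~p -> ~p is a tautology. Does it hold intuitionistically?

Yes

This is triple-negation reduction, which is intuitionistically derivable.
Assume ~~~p and suppose p. Then ~~p (double-negation introduction), contradicting ~~~p. So ~p.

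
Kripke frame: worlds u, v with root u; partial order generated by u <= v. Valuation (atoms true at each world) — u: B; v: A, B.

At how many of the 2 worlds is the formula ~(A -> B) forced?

0

u: does not force it — u ||-/- ~(A -> B) since u is accessible from u and u ||- A -> B.
v: does not force it.
Worlds forcing the formula: { }.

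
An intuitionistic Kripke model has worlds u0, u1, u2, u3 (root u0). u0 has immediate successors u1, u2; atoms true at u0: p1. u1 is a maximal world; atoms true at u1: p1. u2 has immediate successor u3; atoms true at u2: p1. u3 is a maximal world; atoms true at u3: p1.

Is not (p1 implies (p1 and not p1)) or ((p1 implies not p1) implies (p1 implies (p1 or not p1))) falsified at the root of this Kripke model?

No

u0 forces not (p1 implies (p1 and not p1)) or ((p1 implies not p1) implies (p1 implies (p1 or not p1))) via the disjunct not (p1 implies (p1 and not p1)).
So the root u0 forces not (p1 implies (p1 and not p1)) or ((p1 implies not p1) implies (p1 implies (p1 or not p1))); the model is not a countermodel.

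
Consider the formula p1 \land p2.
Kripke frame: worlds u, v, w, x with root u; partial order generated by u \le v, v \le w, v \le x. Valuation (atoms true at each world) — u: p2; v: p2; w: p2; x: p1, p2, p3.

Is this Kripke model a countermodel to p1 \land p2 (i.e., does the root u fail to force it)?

Yes

u \nVdash p1 \land p2 since u fails p1.
So the root u does not force p1 \land p2; the model is a countermodel.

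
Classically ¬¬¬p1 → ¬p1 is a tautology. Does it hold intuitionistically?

Yes

This is triple-negation reduction, which is intuitionistically derivable.
Assume ¬¬¬p1 and suppose p1. Then ¬¬p1 (double-negation introduction), contradicting ¬¬¬p1. So ¬p1.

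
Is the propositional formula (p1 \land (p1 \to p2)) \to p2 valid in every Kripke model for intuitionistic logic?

Yes

This is modus ponens in implicational form, which is intuitionistically derivable.
If a world forces p1 and p1 \to p2, then applying the implication at that world (which is accessible from itself) gives p2.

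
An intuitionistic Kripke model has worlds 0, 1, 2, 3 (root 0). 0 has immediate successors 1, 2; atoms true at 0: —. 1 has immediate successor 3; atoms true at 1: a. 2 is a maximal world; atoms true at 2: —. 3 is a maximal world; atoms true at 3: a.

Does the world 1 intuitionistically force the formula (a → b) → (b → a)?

Yes

1 ⊩ (a → b) → (b → a) vacuously: no world accessible from 1 forces the antecedent a → b.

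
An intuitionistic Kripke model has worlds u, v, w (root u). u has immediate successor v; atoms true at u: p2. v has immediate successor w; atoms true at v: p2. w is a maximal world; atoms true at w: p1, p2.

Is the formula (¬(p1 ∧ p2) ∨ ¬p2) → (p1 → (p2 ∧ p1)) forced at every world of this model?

u ⊩ (¬(p1 ∧ p2) ∨ ¬p2) → (p1 → (p2 ∧ p1)) vacuously: no world accessible from u forces the antecedent ¬(p1 ∧ p2) ∨ ¬p2.
Since the root u forces (¬(p1 ∧ p2) ∨ ¬p2) → (p1 → (p2 ∧ p1)) and forcing is persistent (monotone upward), every world forces it.

Yes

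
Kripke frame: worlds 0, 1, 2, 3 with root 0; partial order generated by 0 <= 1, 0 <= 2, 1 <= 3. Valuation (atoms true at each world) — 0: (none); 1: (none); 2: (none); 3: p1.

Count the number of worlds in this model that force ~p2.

4

0: forces it.
1: forces it.
2: forces it.
3: forces it.
Worlds forcing the formula: {0, 1, 2, 3}.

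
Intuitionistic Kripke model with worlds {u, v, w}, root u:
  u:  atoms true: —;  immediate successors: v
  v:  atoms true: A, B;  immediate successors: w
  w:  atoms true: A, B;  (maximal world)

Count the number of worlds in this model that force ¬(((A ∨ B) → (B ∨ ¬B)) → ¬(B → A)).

u: forces it.
v: forces it.
w: forces it.
Worlds forcing the formula: {u, v, w}.

3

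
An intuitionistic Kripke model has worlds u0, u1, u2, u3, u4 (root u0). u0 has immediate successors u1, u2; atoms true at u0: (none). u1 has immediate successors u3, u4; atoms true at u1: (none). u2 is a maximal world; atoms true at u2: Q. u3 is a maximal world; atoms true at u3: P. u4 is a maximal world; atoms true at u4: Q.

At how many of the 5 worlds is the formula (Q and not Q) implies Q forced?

u0: forces it.
u1: forces it.
u2: forces it.
u3: forces it.
u4: forces it.
Worlds forcing the formula: {u0, u1, u2, u3, u4}.

5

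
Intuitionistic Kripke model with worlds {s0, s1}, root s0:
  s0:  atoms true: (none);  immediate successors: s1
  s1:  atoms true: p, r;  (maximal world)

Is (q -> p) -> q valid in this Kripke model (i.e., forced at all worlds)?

No

Not every world: s0 ||-/- (q -> p) -> q.
s0 ||-/- (q -> p) -> q: already at s0 itself, s0 ||- q -> p but s0 ||-/- q.
s0 lacks atom q, so s0 ||-/- q.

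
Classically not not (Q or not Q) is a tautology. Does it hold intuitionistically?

Yes

This is the double negation of excluded middle, which is intuitionistically derivable.
Assuming not (Q or not Q): from Q we'd get Q or not Q, so not Q; but then Q or not Q again — contradiction. Hence not not (Q or not Q).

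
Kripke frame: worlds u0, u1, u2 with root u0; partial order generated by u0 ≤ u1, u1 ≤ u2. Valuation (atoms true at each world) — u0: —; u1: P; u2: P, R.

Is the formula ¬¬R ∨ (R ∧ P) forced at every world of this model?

Yes

u0 ⊩ ¬¬R ∨ (R ∧ P) via the disjunct ¬¬R.
Since the root u0 forces ¬¬R ∨ (R ∧ P) and forcing is persistent (monotone upward), every world forces it.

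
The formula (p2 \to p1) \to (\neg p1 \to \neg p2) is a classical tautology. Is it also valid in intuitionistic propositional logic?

This is the forward direction of contraposition, which is intuitionistically derivable.
Assume p2 \to p1 and \neg p1. If p2 held then p1 would follow, contradicting \neg p1; so \neg p2.

Yes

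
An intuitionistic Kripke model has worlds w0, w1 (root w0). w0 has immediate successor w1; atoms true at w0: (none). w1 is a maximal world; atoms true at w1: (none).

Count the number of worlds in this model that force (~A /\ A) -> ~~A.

2

w0: forces it.
w1: forces it.
Worlds forcing the formula: {w0, w1}.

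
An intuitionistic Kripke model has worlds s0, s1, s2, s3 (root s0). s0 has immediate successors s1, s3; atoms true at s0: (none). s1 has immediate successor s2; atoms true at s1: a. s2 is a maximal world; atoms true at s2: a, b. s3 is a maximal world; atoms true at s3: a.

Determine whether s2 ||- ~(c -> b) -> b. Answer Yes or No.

Yes

s2 ||- ~(c -> b) -> b vacuously: no world accessible from s2 forces the antecedent ~(c -> b).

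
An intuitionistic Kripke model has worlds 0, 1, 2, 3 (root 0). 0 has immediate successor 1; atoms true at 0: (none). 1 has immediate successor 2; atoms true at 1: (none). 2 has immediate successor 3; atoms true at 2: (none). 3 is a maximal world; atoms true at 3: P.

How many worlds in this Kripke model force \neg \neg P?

4

0: forces it.
1: forces it.
2: forces it.
3: forces it.
Worlds forcing the formula: {0, 1, 2, 3}.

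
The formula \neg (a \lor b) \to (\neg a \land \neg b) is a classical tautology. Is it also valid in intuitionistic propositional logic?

Yes

This is a constructively valid De Morgan direction (negated disjunction to conjunction of negations), which is intuitionistically derivable.
From \neg (a \lor b): if a held then a \lor b would, contradiction — so \neg a; similarly \neg b.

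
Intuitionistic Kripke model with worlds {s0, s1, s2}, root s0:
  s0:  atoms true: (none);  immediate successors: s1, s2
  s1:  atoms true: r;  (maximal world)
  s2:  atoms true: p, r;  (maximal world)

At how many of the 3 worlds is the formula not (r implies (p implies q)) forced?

s0: does not force it — s0 does not force not (r implies (p implies q)) since s1 is accessible from s0 and s1 forces r implies (p implies q).
s1: does not force it.
s2: forces it.
Worlds forcing the formula: {s2}.

1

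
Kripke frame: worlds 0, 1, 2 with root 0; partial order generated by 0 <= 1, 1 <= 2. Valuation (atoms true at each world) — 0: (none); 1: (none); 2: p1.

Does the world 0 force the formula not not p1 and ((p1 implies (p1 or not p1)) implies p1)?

No

0 does not force not not p1 and ((p1 implies (p1 or not p1)) implies p1) since 0 fails (p1 implies (p1 or not p1)) implies p1.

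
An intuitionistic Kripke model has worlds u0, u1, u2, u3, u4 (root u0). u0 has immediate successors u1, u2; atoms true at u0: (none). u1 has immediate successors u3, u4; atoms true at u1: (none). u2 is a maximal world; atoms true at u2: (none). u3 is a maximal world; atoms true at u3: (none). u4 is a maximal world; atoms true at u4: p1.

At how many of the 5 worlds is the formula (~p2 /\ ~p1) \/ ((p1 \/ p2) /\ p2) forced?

2

u0: does not force it — u0 ||-/- (~p2 /\ ~p1) \/ ((p1 \/ p2) /\ p2): neither disjunct is forced at u0.
u1: does not force it.
u2: forces it.
u3: forces it.
u4: does not force it.
Worlds forcing the formula: {u2, u3}.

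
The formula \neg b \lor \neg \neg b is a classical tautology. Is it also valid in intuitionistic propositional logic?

This is the weak law of excluded middle, which is not intuitionistically valid.
A Kripke countermodel: worlds u, v, w; order generated by u \le v, u \le w; atoms true at each world — u:{}; v:{b}; w:{}.
u \nVdash \neg b \lor \neg \neg b: neither disjunct is forced at u.
u \nVdash \neg b since v is accessible from u and v \Vdash b.
So the root u does not force the formula.

No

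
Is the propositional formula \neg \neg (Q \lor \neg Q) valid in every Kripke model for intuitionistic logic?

This is the double negation of excluded middle, which is intuitionistically derivable.
Assuming \neg (Q \lor \neg Q): from Q we'd get Q \lor \neg Q, so \neg Q; but then Q \lor \neg Q again — contradiction. Hence \neg \neg (Q \lor \neg Q).

Yes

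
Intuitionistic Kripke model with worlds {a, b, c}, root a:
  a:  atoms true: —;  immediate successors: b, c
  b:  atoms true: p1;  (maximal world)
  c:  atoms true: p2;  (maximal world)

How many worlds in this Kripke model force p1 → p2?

a: does not force it — a ⊮ p1 → p2: at the accessible world b, b ⊩ p1 but b ⊮ p2.
b: does not force it — b ⊮ p1 → p2: already at b itself, b ⊩ p1 but b ⊮ p2.
c: forces it.
Worlds forcing the formula: {c}.

1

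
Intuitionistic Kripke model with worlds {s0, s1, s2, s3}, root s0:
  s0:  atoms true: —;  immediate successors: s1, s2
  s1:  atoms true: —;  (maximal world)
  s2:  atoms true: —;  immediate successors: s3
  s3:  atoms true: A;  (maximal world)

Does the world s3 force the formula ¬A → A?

Yes

s3 ⊩ ¬A → A vacuously: no world accessible from s3 forces the antecedent ¬A.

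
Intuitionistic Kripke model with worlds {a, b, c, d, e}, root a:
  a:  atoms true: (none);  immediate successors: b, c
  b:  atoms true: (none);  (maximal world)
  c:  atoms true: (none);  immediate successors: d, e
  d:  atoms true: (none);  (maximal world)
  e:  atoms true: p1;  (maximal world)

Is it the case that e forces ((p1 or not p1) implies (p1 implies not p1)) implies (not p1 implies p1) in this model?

Yes

e forces ((p1 or not p1) implies (p1 implies not p1)) implies (not p1 implies p1) vacuously: no world accessible from e forces the antecedent (p1 or not p1) implies (p1 implies not p1).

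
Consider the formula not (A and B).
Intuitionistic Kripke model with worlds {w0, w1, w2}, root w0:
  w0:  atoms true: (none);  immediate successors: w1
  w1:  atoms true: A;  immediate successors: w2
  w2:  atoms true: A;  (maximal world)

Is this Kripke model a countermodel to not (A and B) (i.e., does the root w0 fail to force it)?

w0 forces not (A and B): no world accessible from w0 forces A and B.
So the root w0 forces not (A and B); the model is not a countermodel.

No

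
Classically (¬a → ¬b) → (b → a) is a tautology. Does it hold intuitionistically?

No

This is the converse of contraposition, which is not intuitionistically valid.
A Kripke countermodel: worlds 0, 1; order generated by 0 ≤ 1; atoms true at each world — 0:{b}; 1:{a,b}.
0 ⊮ (¬a → ¬b) → (b → a): already at 0 itself, 0 ⊩ ¬a → ¬b but 0 ⊮ b → a.
0 ⊮ b → a: already at 0 itself, 0 ⊩ b but 0 ⊮ a.
0 lacks atom a, so 0 ⊮ a.
So the root 0 does not force the formula.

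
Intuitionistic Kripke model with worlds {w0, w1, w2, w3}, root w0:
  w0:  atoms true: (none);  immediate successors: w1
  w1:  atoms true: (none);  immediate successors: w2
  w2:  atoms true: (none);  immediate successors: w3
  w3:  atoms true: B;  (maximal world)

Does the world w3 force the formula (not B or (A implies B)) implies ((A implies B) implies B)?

w3 forces (not B or (A implies B)) implies ((A implies B) implies B): every world accessible from w3 that forces not B or (A implies B) (namely w3) also forces (A implies B) implies B.

Yes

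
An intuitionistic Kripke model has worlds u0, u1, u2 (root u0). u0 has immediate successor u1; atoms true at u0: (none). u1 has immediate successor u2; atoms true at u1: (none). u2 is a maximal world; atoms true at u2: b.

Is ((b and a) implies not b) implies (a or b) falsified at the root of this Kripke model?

u0 does not force ((b and a) implies not b) implies (a or b): already at u0 itself, u0 forces (b and a) implies not b but u0 does not force a or b.
u0 does not force a or b: neither disjunct is forced at u0.
u0 lacks atom a, so u0 does not force a.
So the root u0 does not force ((b and a) implies not b) implies (a or b); the model is a countermodel.

Yes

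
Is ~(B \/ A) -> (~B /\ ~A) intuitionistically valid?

Yes

This is a constructively valid De Morgan direction (negated disjunction to conjunction of negations), which is intuitionistically derivable.
From ~(B \/ A): if B held then B \/ A would, contradiction — so ~B; similarly ~A.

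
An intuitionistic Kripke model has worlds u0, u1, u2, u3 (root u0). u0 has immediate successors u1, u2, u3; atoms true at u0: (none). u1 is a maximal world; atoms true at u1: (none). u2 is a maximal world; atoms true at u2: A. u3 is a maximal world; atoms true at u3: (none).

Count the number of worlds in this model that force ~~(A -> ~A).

2

u0: does not force it — u0 ||-/- ~~(A -> ~A) since u2 is accessible from u0 and u2 ||- ~(A -> ~A).
u1: forces it.
u2: does not force it — u2 ||-/- ~~(A -> ~A) since u2 is accessible from u2 and u2 ||- ~(A -> ~A).
u3: forces it.
Worlds forcing the formula: {u1, u3}.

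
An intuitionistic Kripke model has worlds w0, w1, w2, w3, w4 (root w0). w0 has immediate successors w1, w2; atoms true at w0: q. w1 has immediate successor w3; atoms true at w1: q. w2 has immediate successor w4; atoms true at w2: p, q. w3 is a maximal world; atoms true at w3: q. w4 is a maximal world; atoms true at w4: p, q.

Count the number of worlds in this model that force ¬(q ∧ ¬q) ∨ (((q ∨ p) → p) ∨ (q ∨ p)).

w0: forces it.
w1: forces it.
w2: forces it.
w3: forces it.
w4: forces it.
Worlds forcing the formula: {w0, w1, w2, w3, w4}.

5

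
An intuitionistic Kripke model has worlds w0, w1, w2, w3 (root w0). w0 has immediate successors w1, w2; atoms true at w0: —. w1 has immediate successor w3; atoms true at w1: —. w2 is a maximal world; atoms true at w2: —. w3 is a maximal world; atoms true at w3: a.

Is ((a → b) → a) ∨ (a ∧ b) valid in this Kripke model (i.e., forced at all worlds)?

Not every world: w0 ⊮ ((a → b) → a) ∨ (a ∧ b).
w0 ⊮ ((a → b) → a) ∨ (a ∧ b): neither disjunct is forced at w0.
w0 ⊮ (a → b) → a: at the accessible world w2, w2 ⊩ a → b but w2 ⊮ a.
w2 lacks atom a, so w2 ⊮ a.

No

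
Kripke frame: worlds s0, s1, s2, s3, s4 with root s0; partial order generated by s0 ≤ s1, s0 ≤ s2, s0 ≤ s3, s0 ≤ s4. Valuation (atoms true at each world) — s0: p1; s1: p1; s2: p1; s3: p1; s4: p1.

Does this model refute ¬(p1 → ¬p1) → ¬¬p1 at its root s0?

No

s0 ⊩ ¬(p1 → ¬p1) → ¬¬p1: every world accessible from s0 that forces ¬(p1 → ¬p1) (namely s0, s1, s2, s3, s4) also forces ¬¬p1.
So the root s0 forces ¬(p1 → ¬p1) → ¬¬p1; the model is not a countermodel.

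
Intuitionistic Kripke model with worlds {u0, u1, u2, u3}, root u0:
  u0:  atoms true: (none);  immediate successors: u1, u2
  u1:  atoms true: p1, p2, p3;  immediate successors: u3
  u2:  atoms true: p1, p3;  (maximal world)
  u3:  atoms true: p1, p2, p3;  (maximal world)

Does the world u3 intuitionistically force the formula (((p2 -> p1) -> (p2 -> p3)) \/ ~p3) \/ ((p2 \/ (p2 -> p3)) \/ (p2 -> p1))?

Yes

u3 ||- (((p2 -> p1) -> (p2 -> p3)) \/ ~p3) \/ ((p2 \/ (p2 -> p3)) \/ (p2 -> p1)) via the disjunct ((p2 -> p1) -> (p2 -> p3)) \/ ~p3.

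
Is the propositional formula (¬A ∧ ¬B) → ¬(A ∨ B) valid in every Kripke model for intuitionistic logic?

This is a constructively valid De Morgan direction (conjunction of negations to negated disjunction), which is intuitionistically derivable.
If both ¬A and ¬B hold at a world, no accessible world forces A or forces B, so none forces A ∨ B.

Yes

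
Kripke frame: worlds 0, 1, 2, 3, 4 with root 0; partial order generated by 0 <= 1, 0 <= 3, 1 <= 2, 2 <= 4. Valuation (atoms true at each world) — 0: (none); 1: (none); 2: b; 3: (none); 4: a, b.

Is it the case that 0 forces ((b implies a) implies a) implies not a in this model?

No

0 does not force ((b implies a) implies a) implies not a: at the accessible world 1, 1 forces (b implies a) implies a but 1 does not force not a.
1 does not force not a since 4 is accessible from 1 and 4 forces a.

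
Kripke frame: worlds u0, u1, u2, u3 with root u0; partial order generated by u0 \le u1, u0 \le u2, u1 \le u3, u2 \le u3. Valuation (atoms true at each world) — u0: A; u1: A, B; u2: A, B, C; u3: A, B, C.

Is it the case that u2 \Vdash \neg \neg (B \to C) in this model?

Yes

u2 \Vdash \neg \neg (B \to C): no world accessible from u2 forces \neg (B \to C).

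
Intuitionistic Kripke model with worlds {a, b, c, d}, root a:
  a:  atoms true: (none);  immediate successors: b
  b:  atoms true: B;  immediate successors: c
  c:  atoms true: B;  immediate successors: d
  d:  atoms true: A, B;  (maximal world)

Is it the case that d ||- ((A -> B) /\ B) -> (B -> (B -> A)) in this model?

d ||- ((A -> B) /\ B) -> (B -> (B -> A)): every world accessible from d that forces (A -> B) /\ B (namely d) also forces B -> (B -> A).

Yes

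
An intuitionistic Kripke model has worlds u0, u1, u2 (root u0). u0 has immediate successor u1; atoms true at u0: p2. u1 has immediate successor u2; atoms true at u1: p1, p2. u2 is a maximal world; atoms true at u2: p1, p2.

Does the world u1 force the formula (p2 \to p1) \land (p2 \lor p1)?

u1 \Vdash (p2 \to p1) \land (p2 \lor p1) since u1 forces both conjuncts.

Yes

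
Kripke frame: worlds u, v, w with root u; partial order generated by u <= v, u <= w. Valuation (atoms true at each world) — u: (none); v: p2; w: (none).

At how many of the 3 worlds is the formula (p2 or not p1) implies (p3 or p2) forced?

u: does not force it — u does not force (p2 or not p1) implies (p3 or p2): already at u itself, u forces p2 or not p1 but u does not force p3 or p2.
v: forces it.
w: does not force it — w does not force (p2 or not p1) implies (p3 or p2): already at w itself, w forces p2 or not p1 but w does not force p3 or p2.
Worlds forcing the formula: {v}.

1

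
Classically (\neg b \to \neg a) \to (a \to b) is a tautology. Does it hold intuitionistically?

No

This is the converse of contraposition, which is not intuitionistically valid.
A Kripke countermodel: worlds u, v; order generated by u \le v; atoms true at each world — u:{a}; v:{a,b}.
u \nVdash (\neg b \to \neg a) \to (a \to b): already at u itself, u \Vdash \neg b \to \neg a but u \nVdash a \to b.
u \nVdash a \to b: already at u itself, u \Vdash a but u \nVdash b.
u lacks atom b, so u \nVdash b.
So the root u does not force the formula.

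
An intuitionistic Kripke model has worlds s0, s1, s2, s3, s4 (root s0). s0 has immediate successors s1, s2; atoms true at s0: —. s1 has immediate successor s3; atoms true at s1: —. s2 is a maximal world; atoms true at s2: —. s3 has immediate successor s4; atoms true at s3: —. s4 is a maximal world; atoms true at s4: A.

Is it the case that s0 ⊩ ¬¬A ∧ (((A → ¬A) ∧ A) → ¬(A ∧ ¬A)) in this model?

No

s0 ⊮ ¬¬A ∧ (((A → ¬A) ∧ A) → ¬(A ∧ ¬A)) since s0 fails ¬¬A.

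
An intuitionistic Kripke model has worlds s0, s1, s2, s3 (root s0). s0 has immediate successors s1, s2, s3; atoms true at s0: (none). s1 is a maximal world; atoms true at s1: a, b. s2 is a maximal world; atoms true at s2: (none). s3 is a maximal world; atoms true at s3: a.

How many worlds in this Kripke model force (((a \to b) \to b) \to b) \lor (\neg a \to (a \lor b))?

3

s0: does not force it — s0 \nVdash (((a \to b) \to b) \to b) \lor (\neg a \to (a \lor b)): neither disjunct is forced at s0.
s1: forces it.
s2: forces it.
s3: forces it.
Worlds forcing the formula: {s1, s2, s3}.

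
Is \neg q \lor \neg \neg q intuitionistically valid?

No

This is the weak law of excluded middle, which is not intuitionistically valid.
A Kripke countermodel: worlds u, v, w; order generated by u \le v, u \le w; atoms true at each world — u:{}; v:{q}; w:{}.
u \nVdash \neg q \lor \neg \neg q: neither disjunct is forced at u.
u \nVdash \neg q since v is accessible from u and v \Vdash q.
So the root u does not force the formula.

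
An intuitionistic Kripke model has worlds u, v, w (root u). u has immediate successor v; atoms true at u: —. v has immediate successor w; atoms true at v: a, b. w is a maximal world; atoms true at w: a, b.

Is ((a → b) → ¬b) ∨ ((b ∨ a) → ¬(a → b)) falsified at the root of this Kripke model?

u ⊮ ((a → b) → ¬b) ∨ ((b ∨ a) → ¬(a → b)): neither disjunct is forced at u.
u ⊮ (a → b) → ¬b: already at u itself, u ⊩ a → b but u ⊮ ¬b.
u ⊮ ¬b since v is accessible from u and v ⊩ b.
So the root u does not force ((a → b) → ¬b) ∨ ((b ∨ a) → ¬(a → b)); the model is a countermodel.

Yes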